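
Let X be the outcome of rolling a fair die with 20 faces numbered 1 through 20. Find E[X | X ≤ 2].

Given X ≤ 2, X is equally likely to be any of {1, 2}.
E[X | X ≤ 2] = (1 + 2) / 2 = 3/2.

3/2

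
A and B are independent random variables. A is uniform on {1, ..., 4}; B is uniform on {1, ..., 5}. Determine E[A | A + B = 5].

5/2

P(A + B = 5) = 1/5.
Summing A·P(x,y) over outcomes with A + B = 5 gives 1/2.
E[A | A + B = 5] = (1/2) / (1/5) = 5/2.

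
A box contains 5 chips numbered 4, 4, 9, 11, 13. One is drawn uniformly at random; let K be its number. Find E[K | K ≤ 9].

17/3

P(K ≤ 9) = 3/5.
Σ over the event: 4·2/5 + 9·1/5 = 17/5.
E[K | K ≤ 9] = (17/5) / (3/5) = 17/3.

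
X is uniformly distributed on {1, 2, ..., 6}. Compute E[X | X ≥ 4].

5

Given X ≥ 4, X is equally likely to be any of {4, 5, 6}.
E[X | X ≥ 4] = (4 + 5 + 6) / 3 = 5.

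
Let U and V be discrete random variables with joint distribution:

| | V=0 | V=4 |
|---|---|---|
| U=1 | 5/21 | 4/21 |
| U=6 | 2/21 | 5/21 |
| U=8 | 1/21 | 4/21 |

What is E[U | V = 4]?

66/13

P(V = 4) = 13/21.
Σ U·P over the event = 1·(4/21) + 6·(5/21) + 8·(4/21) = 22/7.
E[U | V = 4] = (22/7) / (13/21) = 66/13.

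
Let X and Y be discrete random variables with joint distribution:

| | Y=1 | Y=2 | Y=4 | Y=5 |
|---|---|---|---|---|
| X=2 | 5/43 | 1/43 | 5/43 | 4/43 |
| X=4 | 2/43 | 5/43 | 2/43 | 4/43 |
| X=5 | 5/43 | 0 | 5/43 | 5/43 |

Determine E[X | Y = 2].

P(Y = 2) = 6/43.
Σ X·P over the event = 2·(1/43) + 4·(5/43) = 22/43.
E[X | Y = 2] = (22/43) / (6/43) = 11/3.

11/3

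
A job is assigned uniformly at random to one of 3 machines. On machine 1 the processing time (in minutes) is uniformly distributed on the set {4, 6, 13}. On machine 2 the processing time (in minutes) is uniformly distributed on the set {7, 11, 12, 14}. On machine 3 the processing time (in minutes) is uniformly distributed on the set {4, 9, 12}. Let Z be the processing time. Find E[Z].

E[Z | machine 1] = (4+6+13)/3 = 23/3.
E[Z | machine 2] = (7+11+12+14)/4 = 11.
E[Z | machine 3] = (4+9+12)/3 = 25/3.
E[Z] = (1/3)·(23/3) + (1/3)·(11) + (1/3)·(25/3) = 9.

9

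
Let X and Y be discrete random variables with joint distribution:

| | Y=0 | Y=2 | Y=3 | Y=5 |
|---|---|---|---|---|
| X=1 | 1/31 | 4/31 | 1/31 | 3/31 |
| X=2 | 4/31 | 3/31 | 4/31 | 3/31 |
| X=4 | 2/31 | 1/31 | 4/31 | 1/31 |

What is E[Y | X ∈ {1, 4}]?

45/17

P(X ∈ {1, 4}) = 17/31.
Σ Y·P over the event = 0·(1/31) + 2·(4/31) + 3·(1/31) + 5·(3/31) + 0·(2/31) + 2·(1/31) + 3·(4/31) + 5·(1/31) = 45/31.
E[Y | X ∈ {1, 4}] = (45/31) / (17/31) = 45/17.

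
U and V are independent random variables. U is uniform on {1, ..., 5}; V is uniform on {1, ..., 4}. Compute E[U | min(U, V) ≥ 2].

P(min(U, V) ≥ 2) = 3/5.
Summing U·P(x,y) over outcomes with min(U, V) ≥ 2 gives 21/10.
E[U | min(U, V) ≥ 2] = (21/10) / (3/5) = 7/2.

7/2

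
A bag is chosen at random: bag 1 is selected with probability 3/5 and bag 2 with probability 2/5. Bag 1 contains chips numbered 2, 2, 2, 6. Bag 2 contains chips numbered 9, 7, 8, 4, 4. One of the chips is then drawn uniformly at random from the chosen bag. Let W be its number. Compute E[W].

E[W | bag 1] = (2+2+2+6)/4 = 3.
E[W | bag 2] = (9+7+8+4+4)/5 = 32/5.
By the law of total expectation,
E[W] = (3/5)·(3) + (2/5)·(32/5) = 109/25.

109/25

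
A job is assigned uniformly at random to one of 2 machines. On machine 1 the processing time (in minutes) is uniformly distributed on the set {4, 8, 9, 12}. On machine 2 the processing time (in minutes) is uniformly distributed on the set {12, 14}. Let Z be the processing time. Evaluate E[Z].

85/8

E[Z | machine 1] = (4+8+9+12)/4 = 33/4.
E[Z | machine 2] = (12+14)/2 = 13.
By the law of total expectation,
E[Z] = (1/2)·(33/4) + (1/2)·(13) = 85/8.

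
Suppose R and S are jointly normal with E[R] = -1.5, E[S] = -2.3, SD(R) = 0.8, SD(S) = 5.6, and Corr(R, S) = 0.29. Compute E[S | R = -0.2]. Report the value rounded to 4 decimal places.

E[S | R=x] = μ_S + ρ(σ_S/σ_R)(x − μ_R) for jointly normal variables.
E[S | R=-0.2] = -2.3 + (0.29)·(5.6/0.8)·(-0.2 − (-1.5)) = -2.3 + (2.03)·(1.3) = 0.3390.

0.3390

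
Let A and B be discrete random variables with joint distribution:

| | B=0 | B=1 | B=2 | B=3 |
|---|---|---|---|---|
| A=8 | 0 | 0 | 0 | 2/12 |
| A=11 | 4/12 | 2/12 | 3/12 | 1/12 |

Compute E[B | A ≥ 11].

11/10

P(A ≥ 11) = 5/6.
Σ B·P over the event = 0·(4/12) + 1·(2/12) + 2·(3/12) + 3·(1/12) = 11/12.
E[B | A ≥ 11] = (11/12) / (5/6) = 11/10.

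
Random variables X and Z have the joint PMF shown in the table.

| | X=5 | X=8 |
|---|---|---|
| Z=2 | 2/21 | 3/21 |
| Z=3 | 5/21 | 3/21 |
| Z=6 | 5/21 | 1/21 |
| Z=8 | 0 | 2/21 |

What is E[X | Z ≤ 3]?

83/13

P(Z ≤ 3) = 13/21.
Σ X·P over the event = 5·(2/21) + 5·(5/21) + 8·(3/21) + 8·(3/21) = 83/21.
E[X | Z ≤ 3] = (83/21) / (13/21) = 83/13.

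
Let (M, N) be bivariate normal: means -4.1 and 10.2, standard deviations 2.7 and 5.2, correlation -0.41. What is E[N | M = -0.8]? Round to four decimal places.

7.5942

E[N | M=x] = μ_N + ρ(σ_N/σ_M)(x − μ_M) for jointly normal variables.
E[N | M=-0.8] = 10.2 + (-0.41)·(5.2/2.7)·(-0.8 − (-4.1)) = 10.2 + (-0.78963)·(3.3) = 7.5942.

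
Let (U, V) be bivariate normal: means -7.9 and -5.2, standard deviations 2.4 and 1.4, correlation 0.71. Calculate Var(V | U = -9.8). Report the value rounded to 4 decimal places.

0.9720

Var(V | U=x) = (1 − ρ²)·σ_V².
Var(V | U=-9.8) = (1.4)²·(1 − (0.71)²) = 1.96·0.4959 = 0.9720.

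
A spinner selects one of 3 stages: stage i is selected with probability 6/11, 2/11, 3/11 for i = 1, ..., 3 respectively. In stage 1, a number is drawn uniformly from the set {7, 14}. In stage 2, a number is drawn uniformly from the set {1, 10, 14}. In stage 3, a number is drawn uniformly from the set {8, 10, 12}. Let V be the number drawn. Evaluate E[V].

329/33

E[V | stage 1] = (7+14)/2 = 21/2.
E[V | stage 2] = (1+10+14)/3 = 25/3.
E[V | stage 3] = (8+10+12)/3 = 10.
E[V] = (6/11)·(21/2) + (2/11)·(25/3) + (3/11)·(10) = 329/33.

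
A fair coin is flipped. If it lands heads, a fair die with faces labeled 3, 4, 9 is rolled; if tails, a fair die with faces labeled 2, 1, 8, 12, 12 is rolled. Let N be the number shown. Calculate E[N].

E[N | heads] = (3+4+9)/3 = 16/3.
E[N | tails] = (2+1+8+12+12)/5 = 7.
E[N] = (1/2)·(16/3) + (1/2)·(7) = 37/6.

37/6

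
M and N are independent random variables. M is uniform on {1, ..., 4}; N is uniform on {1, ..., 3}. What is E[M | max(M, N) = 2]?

5/3

Outcomes with max(M, N) = 2: (1,2), (2,1), (2,2), each with probability 1/12.
E[M | max(M, N) = 2] = (1 + 2 + 2) / 3 = 5/3.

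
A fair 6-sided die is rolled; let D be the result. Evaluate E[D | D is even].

4

Given D is even, D is equally likely to be any of {2, 4, 6}.
E[D | D is even] = (2 + 4 + 6) / 3 = 4.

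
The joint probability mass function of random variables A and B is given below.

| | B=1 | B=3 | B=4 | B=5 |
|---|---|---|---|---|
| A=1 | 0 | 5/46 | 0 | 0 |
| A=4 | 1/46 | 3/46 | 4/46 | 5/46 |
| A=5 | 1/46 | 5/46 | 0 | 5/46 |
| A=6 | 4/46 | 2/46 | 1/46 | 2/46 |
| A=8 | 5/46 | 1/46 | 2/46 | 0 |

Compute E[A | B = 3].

31/8

P(B = 3) = 8/23.
Σ A·P over the event = 1·(5/46) + 4·(3/46) + 5·(5/46) + 6·(2/46) + 8·(1/46) = 31/23.
E[A | B = 3] = (31/23) / (8/23) = 31/8.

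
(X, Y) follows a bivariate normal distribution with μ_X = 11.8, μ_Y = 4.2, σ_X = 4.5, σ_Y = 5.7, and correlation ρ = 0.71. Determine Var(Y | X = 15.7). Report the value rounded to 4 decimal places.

The conditional variance in a bivariate normal is σ_Y²(1 − ρ²), independent of x.
Var(Y | X=15.7) = (5.7)²·(1 − (0.71)²) = 32.49·0.4959 = 16.1118.

16.1118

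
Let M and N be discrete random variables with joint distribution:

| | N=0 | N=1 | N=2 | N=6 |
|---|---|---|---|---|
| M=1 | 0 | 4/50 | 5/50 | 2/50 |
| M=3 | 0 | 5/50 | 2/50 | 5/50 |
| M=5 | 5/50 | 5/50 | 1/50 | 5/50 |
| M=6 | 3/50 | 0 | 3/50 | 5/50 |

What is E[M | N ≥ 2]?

P(N ≥ 2) = 14/25.
Summing M·P(M=x,N=y) over the conditioning event gives 53/25.
E[M | N ≥ 2] = (53/25) / (14/25) = 53/14.

53/14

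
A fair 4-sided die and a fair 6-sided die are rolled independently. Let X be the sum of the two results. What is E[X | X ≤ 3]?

8/3

P(X ≤ 3) = 1/8.
Σ over the event: 2·1/24 + 3·1/12 = 1/3.
E[X | X ≤ 3] = (1/3) / (1/8) = 8/3.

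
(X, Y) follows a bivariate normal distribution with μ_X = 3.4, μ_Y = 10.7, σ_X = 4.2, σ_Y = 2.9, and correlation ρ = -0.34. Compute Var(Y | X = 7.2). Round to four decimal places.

Var(Y | X=x) = (1 − ρ²)·σ_Y².
Var(Y | X=7.2) = (2.9)²·(1 − (-0.34)²) = 8.41·0.8844 = 7.4378.

7.4378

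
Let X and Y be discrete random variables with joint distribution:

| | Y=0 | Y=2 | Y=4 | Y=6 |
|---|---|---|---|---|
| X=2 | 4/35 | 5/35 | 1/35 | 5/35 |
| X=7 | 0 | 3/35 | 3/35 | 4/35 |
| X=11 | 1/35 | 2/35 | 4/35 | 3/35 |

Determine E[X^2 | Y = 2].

409/10

P(Y = 2) = 2/7.
Σ X^2·P over the event = 4·(5/35) + 49·(3/35) + 121·(2/35) = 409/35.
E[X^2 | Y = 2] = (409/35) / (2/7) = 409/10.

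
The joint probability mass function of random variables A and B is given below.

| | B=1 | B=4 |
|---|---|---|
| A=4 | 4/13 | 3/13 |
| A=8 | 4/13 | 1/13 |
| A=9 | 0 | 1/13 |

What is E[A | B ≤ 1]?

P(B ≤ 1) = 8/13.
Σ A·P over the event = 4·(4/13) + 8·(4/13) = 48/13.
E[A | B ≤ 1] = (48/13) / (8/13) = 6.

6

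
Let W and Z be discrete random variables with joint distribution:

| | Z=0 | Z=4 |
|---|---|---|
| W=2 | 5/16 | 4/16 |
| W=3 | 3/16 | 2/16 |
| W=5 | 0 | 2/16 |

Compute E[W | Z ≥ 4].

3

P(Z ≥ 4) = 1/2.
Summing W·P(W=x,Z=y) over the conditioning event gives 3/2.
E[W | Z ≥ 4] = (3/2) / (1/2) = 3.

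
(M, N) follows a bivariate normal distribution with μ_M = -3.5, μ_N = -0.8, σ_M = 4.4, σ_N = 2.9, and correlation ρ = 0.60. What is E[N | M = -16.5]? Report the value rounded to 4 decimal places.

For a bivariate normal, E[N | M=x] = μ_N + ρ·(σ_N/σ_M)·(x − μ_M).
E[N | M=-16.5] = -0.8 + (0.60)·(2.9/4.4)·(-16.5 − (-3.5)) = -0.8 + (0.39545)·(-13) = -5.9409.

-5.9409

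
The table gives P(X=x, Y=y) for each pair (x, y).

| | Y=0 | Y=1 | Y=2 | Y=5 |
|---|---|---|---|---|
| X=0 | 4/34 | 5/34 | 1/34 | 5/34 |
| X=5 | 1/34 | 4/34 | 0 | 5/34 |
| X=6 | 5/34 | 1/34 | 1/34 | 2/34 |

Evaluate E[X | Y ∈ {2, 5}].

P(Y ∈ {2, 5}) = 7/17.
Summing X·P(X=x,Y=y) over the conditioning event gives 43/34.
E[X | Y ∈ {2, 5}] = (43/34) / (7/17) = 43/14.

43/14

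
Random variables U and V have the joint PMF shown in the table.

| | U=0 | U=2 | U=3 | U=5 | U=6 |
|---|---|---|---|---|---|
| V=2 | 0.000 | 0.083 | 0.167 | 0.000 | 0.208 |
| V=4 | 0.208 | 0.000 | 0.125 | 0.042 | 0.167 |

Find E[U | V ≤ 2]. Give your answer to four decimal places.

P(V ≤ 2) = 0.458.
Σ U·P over the event = 2·(0.083) + 3·(0.167) + 6·(0.208) = 1.915.
E[U | V ≤ 2] = (1.915) / (0.458) = 4.1812.

4.1812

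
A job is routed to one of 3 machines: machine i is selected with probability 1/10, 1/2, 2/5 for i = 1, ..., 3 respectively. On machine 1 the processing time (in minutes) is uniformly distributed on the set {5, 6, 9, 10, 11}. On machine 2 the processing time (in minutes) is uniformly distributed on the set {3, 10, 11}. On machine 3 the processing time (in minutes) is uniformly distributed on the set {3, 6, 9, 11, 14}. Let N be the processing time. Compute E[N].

413/50

E[N | machine 1] = (5+6+9+10+11)/5 = 41/5.
E[N | machine 2] = (3+10+11)/3 = 8.
E[N | machine 3] = (3+6+9+11+14)/5 = 43/5.
By the law of total expectation,
E[N] = (1/10)·(41/5) + (1/2)·(8) + (2/5)·(43/5) = 413/50.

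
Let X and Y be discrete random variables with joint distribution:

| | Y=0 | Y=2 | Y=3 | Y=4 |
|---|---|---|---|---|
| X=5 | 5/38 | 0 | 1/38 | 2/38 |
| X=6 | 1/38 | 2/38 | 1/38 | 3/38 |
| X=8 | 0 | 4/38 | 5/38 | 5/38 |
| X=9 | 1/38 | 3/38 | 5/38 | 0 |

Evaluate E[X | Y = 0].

40/7

P(Y = 0) = 7/38.
Σ X·P over the event = 5·(5/38) + 6·(1/38) + 9·(1/38) = 20/19.
E[X | Y = 0] = (20/19) / (7/38) = 40/7.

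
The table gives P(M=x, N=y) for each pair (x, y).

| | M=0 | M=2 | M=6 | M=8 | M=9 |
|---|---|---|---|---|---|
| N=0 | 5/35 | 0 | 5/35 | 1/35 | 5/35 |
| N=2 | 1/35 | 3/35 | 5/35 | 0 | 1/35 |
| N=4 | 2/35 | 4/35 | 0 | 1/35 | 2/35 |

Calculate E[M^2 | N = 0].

P(N = 0) = 16/35.
Σ M^2·P over the event = 0·(5/35) + 36·(5/35) + 64·(1/35) + 81·(5/35) = 649/35.
E[M^2 | N = 0] = (649/35) / (16/35) = 649/16.

649/16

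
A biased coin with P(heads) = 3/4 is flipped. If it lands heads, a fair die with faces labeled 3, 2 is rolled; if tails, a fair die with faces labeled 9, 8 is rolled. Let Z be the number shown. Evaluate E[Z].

4

E[Z | heads] = (3+2)/2 = 5/2.
E[Z | tails] = (9+8)/2 = 17/2.
E[Z] = (3/4)·(5/2) + (1/4)·(17/2) = 4.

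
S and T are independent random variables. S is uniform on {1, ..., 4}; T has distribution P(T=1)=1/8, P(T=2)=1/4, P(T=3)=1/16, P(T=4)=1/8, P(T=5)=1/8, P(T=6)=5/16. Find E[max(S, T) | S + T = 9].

P(S + T = 9) = 7/64.
Summing max(S,T)·P(x,y) over outcomes with S + T = 9 gives 5/8.
E[max(S, T) | S + T = 9] = (5/8) / (7/64) = 40/7.

40/7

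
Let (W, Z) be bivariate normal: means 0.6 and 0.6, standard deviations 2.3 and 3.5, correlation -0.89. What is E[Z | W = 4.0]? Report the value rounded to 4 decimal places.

For a bivariate normal, E[Z | W=x] = μ_Z + ρ·(σ_Z/σ_W)·(x − μ_W).
E[Z | W=4.0] = 0.6 + (-0.89)·(3.5/2.3)·(4.0 − (0.6)) = 0.6 + (-1.35435)·(3.4) = -4.0048.

-4.0048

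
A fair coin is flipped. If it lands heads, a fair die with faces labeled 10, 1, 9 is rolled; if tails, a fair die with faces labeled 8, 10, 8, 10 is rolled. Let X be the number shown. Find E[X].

47/6

E[X | heads] = (10+1+9)/3 = 20/3.
E[X | tails] = (8+10+8+10)/4 = 9.
E[X] = (1/2)·(20/3) + (1/2)·(9) = 47/6.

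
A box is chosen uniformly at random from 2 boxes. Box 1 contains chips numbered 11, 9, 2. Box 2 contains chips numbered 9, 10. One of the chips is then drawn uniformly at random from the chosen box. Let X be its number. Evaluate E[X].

101/12

E[X | box 1] = (11+9+2)/3 = 22/3.
E[X | box 2] = (9+10)/2 = 19/2.
E[X] = (1/2)·(22/3) + (1/2)·(19/2) = 101/12.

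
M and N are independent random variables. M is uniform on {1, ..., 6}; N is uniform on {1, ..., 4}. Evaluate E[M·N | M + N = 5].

P(M + N = 5) = 1/6.
Summing MN·P(x,y) over outcomes with M + N = 5 gives 5/6.
E[M·N | M + N = 5] = (5/6) / (1/6) = 5.

5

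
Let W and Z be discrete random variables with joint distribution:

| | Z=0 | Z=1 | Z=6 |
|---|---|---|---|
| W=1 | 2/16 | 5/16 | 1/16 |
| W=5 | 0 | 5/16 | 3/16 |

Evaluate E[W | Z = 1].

P(Z = 1) = 5/8.
Σ W·P over the event = 1·(5/16) + 5·(5/16) = 15/8.
E[W | Z = 1] = (15/8) / (5/8) = 3.

3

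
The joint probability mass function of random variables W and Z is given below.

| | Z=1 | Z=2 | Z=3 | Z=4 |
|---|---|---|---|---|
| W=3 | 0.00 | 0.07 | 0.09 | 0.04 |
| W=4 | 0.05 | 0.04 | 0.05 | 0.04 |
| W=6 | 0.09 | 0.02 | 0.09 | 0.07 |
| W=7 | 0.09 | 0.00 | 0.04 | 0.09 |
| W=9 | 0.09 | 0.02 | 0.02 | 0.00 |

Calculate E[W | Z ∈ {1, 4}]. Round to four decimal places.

P(Z ∈ {1, 4}) = 0.56.
Σ W·P over the event = 3·(0.04) + 4·(0.05) + 4·(0.04) + 6·(0.09) + 6·(0.07) + 7·(0.09) + 7·(0.09) + 9·(0.09) = 3.51.
E[W | Z ∈ {1, 4}] = (3.51) / (0.56) = 6.2679.

6.2679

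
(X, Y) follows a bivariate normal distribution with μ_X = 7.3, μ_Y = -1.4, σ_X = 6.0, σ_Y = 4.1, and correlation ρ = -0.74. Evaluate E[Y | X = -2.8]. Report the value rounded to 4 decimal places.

The regression of Y on X has slope ρ·σ_Y/σ_X and passes through (μ_X, μ_Y).
E[Y | X=-2.8] = -1.4 + (-0.74)·(4.1/6.0)·(-2.8 − (7.3)) = -1.4 + (-0.505667)·(-10.1) = 3.7072.

3.7072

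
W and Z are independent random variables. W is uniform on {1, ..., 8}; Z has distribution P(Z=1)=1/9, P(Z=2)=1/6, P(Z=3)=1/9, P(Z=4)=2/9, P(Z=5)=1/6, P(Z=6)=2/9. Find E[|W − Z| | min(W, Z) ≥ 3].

P(min(W, Z) ≥ 3) = 13/24.
Summing |W−Z|·P(x,y) over outcomes with min(W, Z) ≥ 3 gives 137/144.
E[|W − Z| | min(W, Z) ≥ 3] = (137/144) / (13/24) = 137/78.

137/78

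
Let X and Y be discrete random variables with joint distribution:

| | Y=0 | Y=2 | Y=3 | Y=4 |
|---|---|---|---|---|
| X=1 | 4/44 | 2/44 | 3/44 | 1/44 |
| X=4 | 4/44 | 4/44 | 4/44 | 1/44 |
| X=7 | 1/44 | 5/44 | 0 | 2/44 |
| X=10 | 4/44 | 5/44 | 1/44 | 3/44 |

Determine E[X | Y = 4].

7

P(Y = 4) = 7/44.
Σ X·P over the event = 1·(1/44) + 4·(1/44) + 7·(2/44) + 10·(3/44) = 49/44.
E[X | Y = 4] = (49/44) / (7/44) = 7.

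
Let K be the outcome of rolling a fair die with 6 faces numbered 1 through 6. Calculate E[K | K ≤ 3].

Given K ≤ 3, K is equally likely to be any of {1, 2, 3}.
E[K | K ≤ 3] = (1 + 2 + 3) / 3 = 2.

2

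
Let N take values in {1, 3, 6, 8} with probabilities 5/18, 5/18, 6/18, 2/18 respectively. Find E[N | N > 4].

13/2

P(N > 4) = 4/9.
Σ over the event: 6·1/3 + 8·1/9 = 26/9.
E[N | N > 4] = (26/9) / (4/9) = 13/2.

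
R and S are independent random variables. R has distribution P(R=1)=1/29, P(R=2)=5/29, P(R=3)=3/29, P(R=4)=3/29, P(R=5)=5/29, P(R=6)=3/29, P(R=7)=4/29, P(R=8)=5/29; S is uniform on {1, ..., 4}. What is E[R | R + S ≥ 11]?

54/7

P(R + S ≥ 11) = 7/58.
Summing R·P(x,y) over outcomes with R + S ≥ 11 gives 27/29.
E[R | R + S ≥ 11] = (27/29) / (7/58) = 54/7.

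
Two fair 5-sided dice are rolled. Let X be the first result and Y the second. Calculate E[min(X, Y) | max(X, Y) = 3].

Outcomes with max(X, Y) = 3: (1,3), (2,3), (3,1), (3,2), (3,3), each with probability 1/25.
E[min(X, Y) | max(X, Y) = 3] = (1 + 2 + 1 + 2 + 3) / 5 = 9/5.

9/5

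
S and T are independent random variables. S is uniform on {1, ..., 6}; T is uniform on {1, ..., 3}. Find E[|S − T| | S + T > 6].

3

Outcomes with S + T > 6: (4,3), (5,2), (5,3), (6,1), (6,2), (6,3), each with probability 1/18.
E[|S − T| | S + T > 6] = (1 + 3 + 2 + 5 + 4 + 3) / 6 = 3.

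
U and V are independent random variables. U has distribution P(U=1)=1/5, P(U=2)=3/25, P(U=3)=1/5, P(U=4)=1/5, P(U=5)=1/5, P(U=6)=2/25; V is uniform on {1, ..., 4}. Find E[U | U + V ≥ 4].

P(U + V ≥ 4) = 87/100.
Summing U·P(x,y) over outcomes with U + V ≥ 4 gives 79/25.
E[U | U + V ≥ 4] = (79/25) / (87/100) = 316/87.

316/87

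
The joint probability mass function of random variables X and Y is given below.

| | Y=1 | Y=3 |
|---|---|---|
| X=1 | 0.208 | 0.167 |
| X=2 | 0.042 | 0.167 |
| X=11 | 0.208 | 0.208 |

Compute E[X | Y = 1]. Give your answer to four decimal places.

5.6332

P(Y = 1) = 0.458.
Summing X·P(X=x,Y=y) over the conditioning event gives 2.580.
E[X | Y = 1] = (2.580) / (0.458) = 5.6332.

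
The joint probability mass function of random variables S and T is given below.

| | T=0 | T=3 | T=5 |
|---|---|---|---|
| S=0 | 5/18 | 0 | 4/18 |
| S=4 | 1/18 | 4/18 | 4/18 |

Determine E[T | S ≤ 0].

P(S ≤ 0) = 1/2.
Σ T·P over the event = 0·(5/18) + 5·(4/18) = 10/9.
E[T | S ≤ 0] = (10/9) / (1/2) = 20/9.

20/9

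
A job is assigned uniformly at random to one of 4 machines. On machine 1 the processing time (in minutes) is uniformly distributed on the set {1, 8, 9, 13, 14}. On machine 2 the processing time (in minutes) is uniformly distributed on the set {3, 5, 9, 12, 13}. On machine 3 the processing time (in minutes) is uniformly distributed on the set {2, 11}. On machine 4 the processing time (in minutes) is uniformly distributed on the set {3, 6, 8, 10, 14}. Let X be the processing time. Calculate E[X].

321/40

E[X | machine 1] = (1+8+9+13+14)/5 = 9.
E[X | machine 2] = (3+5+9+12+13)/5 = 42/5.
E[X | machine 3] = (2+11)/2 = 13/2.
E[X | machine 4] = (3+6+8+10+14)/5 = 41/5.
E[X] = (1/4)·(9) + (1/4)·(42/5) + (1/4)·(13/2) + (1/4)·(41/5) = 321/40.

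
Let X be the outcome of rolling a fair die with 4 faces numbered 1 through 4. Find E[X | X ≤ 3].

Given X ≤ 3, X is equally likely to be any of {1, 2, 3}.
E[X | X ≤ 3] = (1 + 2 + 3) / 3 = 2.

2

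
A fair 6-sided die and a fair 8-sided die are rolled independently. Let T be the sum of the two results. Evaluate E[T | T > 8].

P(T > 8) = 7/16.
Σ over the event: 9·1/8 + 10·5/48 + 11·1/12 + 12·1/16 + 13·1/24 + 14·1/48 = 14/3.
E[T | T > 8] = (14/3) / (7/16) = 32/3.

32/3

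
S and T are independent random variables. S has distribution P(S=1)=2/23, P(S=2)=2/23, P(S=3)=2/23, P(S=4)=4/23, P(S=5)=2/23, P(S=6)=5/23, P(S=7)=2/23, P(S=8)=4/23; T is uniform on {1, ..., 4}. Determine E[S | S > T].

204/35

P(S > T) = 35/46.
Summing S·P(x,y) over outcomes with S > T gives 102/23.
E[S | S > T] = (102/23) / (35/46) = 204/35.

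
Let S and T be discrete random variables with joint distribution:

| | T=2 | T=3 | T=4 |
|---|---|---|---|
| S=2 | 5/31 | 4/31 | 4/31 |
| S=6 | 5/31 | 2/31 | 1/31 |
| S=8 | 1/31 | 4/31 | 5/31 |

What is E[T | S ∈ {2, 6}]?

P(S ∈ {2, 6}) = 21/31.
Σ T·P over the event = 2·(5/31) + 3·(4/31) + 4·(4/31) + 2·(5/31) + 3·(2/31) + 4·(1/31) = 58/31.
E[T | S ∈ {2, 6}] = (58/31) / (21/31) = 58/21.

58/21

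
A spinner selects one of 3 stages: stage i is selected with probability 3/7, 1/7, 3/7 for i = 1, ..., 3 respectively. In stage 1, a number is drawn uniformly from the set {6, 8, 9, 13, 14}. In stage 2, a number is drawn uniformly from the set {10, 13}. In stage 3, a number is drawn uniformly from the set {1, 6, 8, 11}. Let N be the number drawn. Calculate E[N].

61/7

E[N | stage 1] = (6+8+9+13+14)/5 = 10.
E[N | stage 2] = (10+13)/2 = 23/2.
E[N | stage 3] = (1+6+8+11)/4 = 13/2.
E[N] = (3/7)·(10) + (1/7)·(23/2) + (3/7)·(13/2) = 61/7.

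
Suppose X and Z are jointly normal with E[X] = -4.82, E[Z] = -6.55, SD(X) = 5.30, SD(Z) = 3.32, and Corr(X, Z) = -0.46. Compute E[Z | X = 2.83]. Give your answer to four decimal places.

The regression of Z on X has slope ρ·σ_Z/σ_X and passes through (μ_X, μ_Z).
E[Z | X=2.83] = -6.55 + (-0.46)·(3.32/5.30)·(2.83 − (-4.82)) = -6.55 + (-0.288151)·(7.65) = -8.7544.

-8.7544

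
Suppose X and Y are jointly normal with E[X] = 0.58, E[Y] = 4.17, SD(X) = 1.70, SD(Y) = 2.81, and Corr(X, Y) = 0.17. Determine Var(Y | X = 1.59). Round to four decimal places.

Var(Y | X=x) = (1 − ρ²)·σ_Y².
Var(Y | X=1.59) = (2.81)²·(1 − (0.17)²) = 7.8961·0.9711 = 7.6679.

7.6679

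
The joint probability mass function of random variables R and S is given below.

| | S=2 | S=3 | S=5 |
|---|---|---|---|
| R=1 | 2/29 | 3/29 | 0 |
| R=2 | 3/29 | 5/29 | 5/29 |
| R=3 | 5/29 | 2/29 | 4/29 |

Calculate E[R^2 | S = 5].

P(S = 5) = 9/29.
Σ R^2·P over the event = 4·(5/29) + 9·(4/29) = 56/29.
E[R^2 | S = 5] = (56/29) / (9/29) = 56/9.

56/9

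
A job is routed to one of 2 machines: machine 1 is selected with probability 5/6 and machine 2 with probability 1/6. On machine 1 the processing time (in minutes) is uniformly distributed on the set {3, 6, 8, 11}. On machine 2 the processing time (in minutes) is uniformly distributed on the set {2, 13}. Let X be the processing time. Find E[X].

E[X | machine 1] = (3+6+8+11)/4 = 7.
E[X | machine 2] = (2+13)/2 = 15/2.
E[X] = (5/6)·(7) + (1/6)·(15/2) = 85/12.

85/12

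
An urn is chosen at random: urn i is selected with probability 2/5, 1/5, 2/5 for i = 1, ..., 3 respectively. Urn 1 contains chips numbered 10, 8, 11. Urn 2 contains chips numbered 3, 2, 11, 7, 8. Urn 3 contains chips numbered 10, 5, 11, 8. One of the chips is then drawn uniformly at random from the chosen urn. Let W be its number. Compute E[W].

E[W | urn 1] = (10+8+11)/3 = 29/3.
E[W | urn 2] = (3+2+11+7+8)/5 = 31/5.
E[W | urn 3] = (10+5+11+8)/4 = 17/2.
By the law of total expectation,
E[W] = (2/5)·(29/3) + (1/5)·(31/5) + (2/5)·(17/2) = 638/75.

638/75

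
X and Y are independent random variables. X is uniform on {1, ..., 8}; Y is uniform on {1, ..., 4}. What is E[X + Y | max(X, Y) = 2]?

Outcomes with max(X, Y) = 2: (1,2), (2,1), (2,2), each with probability 1/32.
E[X + Y | max(X, Y) = 2] = (3 + 3 + 4) / 3 = 10/3.

10/3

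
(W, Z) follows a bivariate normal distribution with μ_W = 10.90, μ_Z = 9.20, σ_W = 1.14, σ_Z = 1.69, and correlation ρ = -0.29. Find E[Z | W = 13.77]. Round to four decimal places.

The regression of Z on W has slope ρ·σ_Z/σ_W and passes through (μ_W, μ_Z).
E[Z | W=13.77] = 9.20 + (-0.29)·(1.69/1.14)·(13.77 − (10.90)) = 9.20 + (-0.42991)·(2.87) = 7.9662.

7.9662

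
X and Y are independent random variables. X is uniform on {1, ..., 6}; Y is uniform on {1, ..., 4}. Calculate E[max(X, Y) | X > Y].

32/7

P(X > Y) = 7/12.
Summing max(X,Y)·P(x,y) over outcomes with X > Y gives 8/3.
E[max(X, Y) | X > Y] = (8/3) / (7/12) = 32/7.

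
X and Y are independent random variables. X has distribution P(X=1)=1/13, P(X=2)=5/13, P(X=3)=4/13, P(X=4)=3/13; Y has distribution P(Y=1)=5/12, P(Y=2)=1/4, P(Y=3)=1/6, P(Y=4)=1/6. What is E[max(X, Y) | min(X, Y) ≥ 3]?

26/7

P(min(X, Y) ≥ 3) = 7/39.
Summing max(X,Y)·P(x,y) over outcomes with min(X, Y) ≥ 3 gives 2/3.
E[max(X, Y) | min(X, Y) ≥ 3] = (2/3) / (7/39) = 26/7.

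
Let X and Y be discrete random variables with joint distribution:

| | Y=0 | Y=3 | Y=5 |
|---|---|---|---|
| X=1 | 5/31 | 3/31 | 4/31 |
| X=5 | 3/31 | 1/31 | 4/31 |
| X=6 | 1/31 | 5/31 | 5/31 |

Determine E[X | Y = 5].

P(Y = 5) = 13/31.
Σ X·P over the event = 1·(4/31) + 5·(4/31) + 6·(5/31) = 54/31.
E[X | Y = 5] = (54/31) / (13/31) = 54/13.

54/13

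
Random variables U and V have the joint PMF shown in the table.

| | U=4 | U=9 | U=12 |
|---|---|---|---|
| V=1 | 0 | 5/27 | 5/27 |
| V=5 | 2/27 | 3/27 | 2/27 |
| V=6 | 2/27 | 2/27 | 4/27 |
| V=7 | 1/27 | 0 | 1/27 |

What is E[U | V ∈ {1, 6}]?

P(V ∈ {1, 6}) = 2/3.
Σ U·P over the event = 4·(2/27) + 9·(5/27) + 9·(2/27) + 12·(5/27) + 12·(4/27) = 179/27.
E[U | V ∈ {1, 6}] = (179/27) / (2/3) = 179/18.

179/18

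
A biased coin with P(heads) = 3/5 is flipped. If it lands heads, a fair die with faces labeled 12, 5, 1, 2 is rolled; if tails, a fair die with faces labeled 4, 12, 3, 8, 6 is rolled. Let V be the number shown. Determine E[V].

E[V | heads] = (12+5+1+2)/4 = 5.
E[V | tails] = (4+12+3+8+6)/5 = 33/5.
By the law of total expectation,
E[V] = (3/5)·(5) + (2/5)·(33/5) = 141/25.

141/25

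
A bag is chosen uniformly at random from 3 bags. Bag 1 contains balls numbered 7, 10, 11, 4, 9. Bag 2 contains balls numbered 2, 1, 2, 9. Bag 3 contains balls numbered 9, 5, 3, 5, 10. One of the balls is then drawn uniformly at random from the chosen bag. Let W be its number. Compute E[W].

181/30

E[W | bag 1] = (7+10+11+4+9)/5 = 41/5.
E[W | bag 2] = (2+1+2+9)/4 = 7/2.
E[W | bag 3] = (9+5+3+5+10)/5 = 32/5.
E[W] = (1/3)·(41/5) + (1/3)·(7/2) + (1/3)·(32/5) = 181/30.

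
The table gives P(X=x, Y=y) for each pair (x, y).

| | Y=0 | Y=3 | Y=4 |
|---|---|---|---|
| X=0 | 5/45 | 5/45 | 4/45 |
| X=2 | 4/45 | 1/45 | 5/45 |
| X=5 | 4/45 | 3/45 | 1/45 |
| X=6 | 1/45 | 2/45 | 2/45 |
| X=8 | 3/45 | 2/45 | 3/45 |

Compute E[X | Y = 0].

P(Y = 0) = 17/45.
Σ X·P over the event = 0·(5/45) + 2·(4/45) + 5·(4/45) + 6·(1/45) + 8·(3/45) = 58/45.
E[X | Y = 0] = (58/45) / (17/45) = 58/17.

58/17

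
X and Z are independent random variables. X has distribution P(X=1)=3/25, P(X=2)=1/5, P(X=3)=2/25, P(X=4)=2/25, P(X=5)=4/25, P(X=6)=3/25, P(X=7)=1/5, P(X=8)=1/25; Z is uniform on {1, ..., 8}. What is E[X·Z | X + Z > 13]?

P(X + Z > 13) = 2/25.
Summing XZ·P(x,y) over outcomes with X + Z > 13 gives 837/200.
E[X·Z | X + Z > 13] = (837/200) / (2/25) = 837/16.

837/16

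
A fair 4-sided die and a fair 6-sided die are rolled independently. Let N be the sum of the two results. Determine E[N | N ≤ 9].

P(N ≤ 9) = 23/24.
Σ over the event: 2·1/24 + 3·1/12 + 4·1/8 + 5·1/6 + 6·1/6 + 7·1/6 + 8·1/8 + 9·1/12 = 67/12.
E[N | N ≤ 9] = (67/12) / (23/24) = 134/23.

134/23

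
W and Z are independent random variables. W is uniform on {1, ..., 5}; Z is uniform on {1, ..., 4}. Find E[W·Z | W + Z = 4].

Outcomes with W + Z = 4: (1,3), (2,2), (3,1), each with probability 1/20.
E[W·Z | W + Z = 4] = (3 + 4 + 3) / 3 = 10/3.

10/3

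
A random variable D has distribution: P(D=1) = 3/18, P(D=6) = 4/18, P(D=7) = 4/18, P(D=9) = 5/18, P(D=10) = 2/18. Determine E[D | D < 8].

P(D < 8) = 11/18.
Σ over the event: 1·1/6 + 6·2/9 + 7·2/9 = 55/18.
E[D | D < 8] = (55/18) / (11/18) = 5.

5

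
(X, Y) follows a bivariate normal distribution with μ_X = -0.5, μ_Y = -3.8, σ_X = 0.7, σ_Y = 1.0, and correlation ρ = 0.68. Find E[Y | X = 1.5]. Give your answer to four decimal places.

E[Y | X=x] = μ_Y + ρ(σ_Y/σ_X)(x − μ_X) for jointly normal variables.
E[Y | X=1.5] = -3.8 + (0.68)·(1.0/0.7)·(1.5 − (-0.5)) = -3.8 + (0.97143)·(2) = -1.8571.

-1.8571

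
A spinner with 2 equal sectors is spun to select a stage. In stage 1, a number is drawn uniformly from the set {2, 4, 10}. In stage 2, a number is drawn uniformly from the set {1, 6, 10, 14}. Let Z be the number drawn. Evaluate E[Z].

157/24

E[Z | stage 1] = (2+4+10)/3 = 16/3.
E[Z | stage 2] = (1+6+10+14)/4 = 31/4.
E[Z] = (1/2)·(16/3) + (1/2)·(31/4) = 157/24.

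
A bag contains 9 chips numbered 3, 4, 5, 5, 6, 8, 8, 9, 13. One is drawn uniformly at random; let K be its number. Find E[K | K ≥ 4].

29/4

P(K ≥ 4) = 8/9.
Σ over the event: 4·1/9 + 5·2/9 + 6·1/9 + 8·2/9 + 9·1/9 + 13·1/9 = 58/9.
E[K | K ≥ 4] = (58/9) / (8/9) = 29/4.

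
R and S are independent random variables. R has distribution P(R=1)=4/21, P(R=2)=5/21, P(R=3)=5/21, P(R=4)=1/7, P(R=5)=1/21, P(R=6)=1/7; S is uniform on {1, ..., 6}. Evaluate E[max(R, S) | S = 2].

P(S = 2) = 1/6.
Summing max(R,S)·P(x,y) over outcomes with S = 2 gives 34/63.
E[max(R, S) | S = 2] = (34/63) / (1/6) = 68/21.

68/21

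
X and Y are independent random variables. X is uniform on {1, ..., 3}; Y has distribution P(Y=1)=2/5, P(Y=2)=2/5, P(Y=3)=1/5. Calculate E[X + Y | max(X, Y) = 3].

33/7

P(max(X, Y) = 3) = 7/15.
Summing (X+Y)·P(x,y) over outcomes with max(X, Y) = 3 gives 11/5.
E[X + Y | max(X, Y) = 3] = (11/5) / (7/15) = 33/7.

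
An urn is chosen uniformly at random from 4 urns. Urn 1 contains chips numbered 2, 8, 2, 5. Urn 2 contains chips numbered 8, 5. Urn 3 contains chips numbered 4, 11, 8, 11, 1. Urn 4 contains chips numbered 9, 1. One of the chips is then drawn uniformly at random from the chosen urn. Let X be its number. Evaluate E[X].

91/16

E[X | urn 1] = (2+8+2+5)/4 = 17/4.
E[X | urn 2] = (8+5)/2 = 13/2.
E[X | urn 3] = (4+11+8+11+1)/5 = 7.
E[X | urn 4] = (9+1)/2 = 5.
E[X] = (1/4)·(17/4) + (1/4)·(13/2) + (1/4)·(7) + (1/4)·(5) = 91/16.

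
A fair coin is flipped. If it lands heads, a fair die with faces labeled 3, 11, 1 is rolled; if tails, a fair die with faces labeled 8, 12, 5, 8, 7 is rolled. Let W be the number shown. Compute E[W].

13/2

E[W | heads] = (3+11+1)/3 = 5.
E[W | tails] = (8+12+5+8+7)/5 = 8.
E[W] = (1/2)·(5) + (1/2)·(8) = 13/2.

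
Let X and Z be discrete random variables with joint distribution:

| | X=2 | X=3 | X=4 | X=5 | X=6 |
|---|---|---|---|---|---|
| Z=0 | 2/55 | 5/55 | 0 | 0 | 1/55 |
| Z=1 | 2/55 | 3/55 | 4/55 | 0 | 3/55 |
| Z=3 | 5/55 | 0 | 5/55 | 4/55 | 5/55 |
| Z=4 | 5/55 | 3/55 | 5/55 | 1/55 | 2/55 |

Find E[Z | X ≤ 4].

7/3

P(X ≤ 4) = 39/55.
Summing Z·P(X=x,Z=y) over the conditioning event gives 91/55.
E[Z | X ≤ 4] = (91/55) / (39/55) = 7/3.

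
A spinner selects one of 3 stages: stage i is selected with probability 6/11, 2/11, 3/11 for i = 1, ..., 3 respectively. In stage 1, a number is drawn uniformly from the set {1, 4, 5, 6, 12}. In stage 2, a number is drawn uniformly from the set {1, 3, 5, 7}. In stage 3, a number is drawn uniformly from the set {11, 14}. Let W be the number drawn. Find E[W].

E[W | stage 1] = (1+4+5+6+12)/5 = 28/5.
E[W | stage 2] = (1+3+5+7)/4 = 4.
E[W | stage 3] = (11+14)/2 = 25/2.
By the law of total expectation,
E[W] = (6/11)·(28/5) + (2/11)·(4) + (3/11)·(25/2) = 791/110.

791/110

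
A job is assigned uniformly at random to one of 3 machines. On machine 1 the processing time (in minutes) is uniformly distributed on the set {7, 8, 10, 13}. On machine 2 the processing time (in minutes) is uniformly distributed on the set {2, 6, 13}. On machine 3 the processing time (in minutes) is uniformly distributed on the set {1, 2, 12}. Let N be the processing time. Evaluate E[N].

43/6

E[N | machine 1] = (7+8+10+13)/4 = 19/2.
E[N | machine 2] = (2+6+13)/3 = 7.
E[N | machine 3] = (1+2+12)/3 = 5.
E[N] = (1/3)·(19/2) + (1/3)·(7) + (1/3)·(5) = 43/6.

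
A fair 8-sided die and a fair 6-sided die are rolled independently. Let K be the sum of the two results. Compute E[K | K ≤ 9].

P(K ≤ 9) = 11/16.
Σ over the event: 2·1/48 + 3·1/24 + 4·1/16 + 5·1/12 + 6·5/48 + 7·1/8 + 8·1/8 + 9·1/8 = 107/24.
E[K | K ≤ 9] = (107/24) / (11/16) = 214/33.

214/33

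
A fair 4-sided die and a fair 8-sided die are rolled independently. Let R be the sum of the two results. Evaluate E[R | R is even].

7

P(R is even) = 1/2.
Σ over the event: 2·1/32 + 4·3/32 + 6·1/8 + 8·1/8 + 10·3/32 + 12·1/32 = 7/2.
E[R | R is even] = (7/2) / (1/2) = 7.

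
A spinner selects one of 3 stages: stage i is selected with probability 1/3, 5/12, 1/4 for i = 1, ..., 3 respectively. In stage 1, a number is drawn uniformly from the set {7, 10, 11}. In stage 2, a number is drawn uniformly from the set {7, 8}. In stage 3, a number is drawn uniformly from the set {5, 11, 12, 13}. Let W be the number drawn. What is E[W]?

E[W | stage 1] = (7+10+11)/3 = 28/3.
E[W | stage 2] = (7+8)/2 = 15/2.
E[W | stage 3] = (5+11+12+13)/4 = 41/4.
E[W] = (1/3)·(28/3) + (5/12)·(15/2) + (1/4)·(41/4) = 1267/144.

1267/144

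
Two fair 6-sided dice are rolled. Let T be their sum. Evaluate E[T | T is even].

7

P(T is even) = 1/2.
Σ over the event: 2·1/36 + 4·1/12 + 6·5/36 + 8·5/36 + 10·1/12 + 12·1/36 = 7/2.
E[T | T is even] = (7/2) / (1/2) = 7.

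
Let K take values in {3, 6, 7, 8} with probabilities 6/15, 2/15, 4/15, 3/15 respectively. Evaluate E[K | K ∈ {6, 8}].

P(K ∈ {6, 8}) = 1/3.
Σ over the event: 6·2/15 + 8·1/5 = 12/5.
E[K | K ∈ {6, 8}] = (12/5) / (1/3) = 36/5.

36/5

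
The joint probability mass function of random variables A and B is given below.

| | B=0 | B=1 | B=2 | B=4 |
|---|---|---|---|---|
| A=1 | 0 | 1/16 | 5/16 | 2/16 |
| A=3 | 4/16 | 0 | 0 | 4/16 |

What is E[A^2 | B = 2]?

1

P(B = 2) = 5/16.
Σ A^2·P over the event = 1·(5/16) = 5/16.
E[A^2 | B = 2] = (5/16) / (5/16) = 1.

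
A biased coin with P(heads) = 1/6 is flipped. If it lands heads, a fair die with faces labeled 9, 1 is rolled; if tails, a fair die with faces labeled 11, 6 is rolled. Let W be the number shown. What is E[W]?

95/12

E[W | heads] = (9+1)/2 = 5.
E[W | tails] = (11+6)/2 = 17/2.
E[W] = (1/6)·(5) + (5/6)·(17/2) = 95/12.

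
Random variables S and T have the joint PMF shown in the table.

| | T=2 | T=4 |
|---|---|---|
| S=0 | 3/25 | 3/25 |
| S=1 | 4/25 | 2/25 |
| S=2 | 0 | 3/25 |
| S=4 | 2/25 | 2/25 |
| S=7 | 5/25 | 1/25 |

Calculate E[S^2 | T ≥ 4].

P(T ≥ 4) = 11/25.
Σ S^2·P over the event = 0·(3/25) + 1·(2/25) + 4·(3/25) + 16·(2/25) + 49·(1/25) = 19/5.
E[S^2 | T ≥ 4] = (19/5) / (11/25) = 95/11.

95/11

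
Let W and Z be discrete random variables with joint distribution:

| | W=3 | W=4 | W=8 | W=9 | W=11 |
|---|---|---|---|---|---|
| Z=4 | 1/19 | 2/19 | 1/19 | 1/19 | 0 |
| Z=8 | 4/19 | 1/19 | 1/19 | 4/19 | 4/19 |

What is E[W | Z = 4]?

28/5

P(Z = 4) = 5/19.
Σ W·P over the event = 3·(1/19) + 4·(2/19) + 8·(1/19) + 9·(1/19) = 28/19.
E[W | Z = 4] = (28/19) / (5/19) = 28/5.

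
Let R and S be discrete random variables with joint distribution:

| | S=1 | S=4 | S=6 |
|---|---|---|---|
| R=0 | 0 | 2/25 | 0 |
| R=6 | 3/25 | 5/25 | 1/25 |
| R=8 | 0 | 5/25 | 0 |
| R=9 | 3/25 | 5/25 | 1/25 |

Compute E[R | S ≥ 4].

P(S ≥ 4) = 19/25.
Σ R·P over the event = 0·(2/25) + 6·(5/25) + 6·(1/25) + 8·(5/25) + 9·(5/25) + 9·(1/25) = 26/5.
E[R | S ≥ 4] = (26/5) / (19/25) = 130/19.

130/19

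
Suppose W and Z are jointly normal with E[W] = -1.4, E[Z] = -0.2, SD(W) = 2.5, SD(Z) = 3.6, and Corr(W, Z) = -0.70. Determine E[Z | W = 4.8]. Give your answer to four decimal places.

-6.4496

E[Z | W=x] = μ_Z + ρ(σ_Z/σ_W)(x − μ_W) for jointly normal variables.
E[Z | W=4.8] = -0.2 + (-0.70)·(3.6/2.5)·(4.8 − (-1.4)) = -0.2 + (-1.008)·(6.2) = -6.4496.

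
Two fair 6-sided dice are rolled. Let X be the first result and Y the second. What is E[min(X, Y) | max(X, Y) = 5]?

Outcomes with max(X, Y) = 5: (1,5), (2,5), (3,5), (4,5), (5,1), (5,2), (5,3), (5,4), (5,5), each with probability 1/36.
E[min(X, Y) | max(X, Y) = 5] = (1 + 2 + 3 + 4 + 1 + 2 + 3 + 4 + 5) / 9 = 25/9.

25/9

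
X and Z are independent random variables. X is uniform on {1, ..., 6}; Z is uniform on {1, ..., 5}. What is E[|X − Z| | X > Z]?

P(X > Z) = 1/2.
Summing |X−Z|·P(x,y) over outcomes with X > Z gives 7/6.
E[|X − Z| | X > Z] = (7/6) / (1/2) = 7/3.

7/3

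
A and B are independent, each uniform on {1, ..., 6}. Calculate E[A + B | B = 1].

9/2

Outcomes with B = 1: (1,1), (2,1), (3,1), (4,1), (5,1), (6,1), each with probability 1/36.
E[A + B | B = 1] = (2 + 3 + 4 + 5 + 6 + 7) / 6 = 9/2.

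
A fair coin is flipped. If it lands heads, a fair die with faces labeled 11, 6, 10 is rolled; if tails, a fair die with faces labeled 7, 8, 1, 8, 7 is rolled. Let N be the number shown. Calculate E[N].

38/5

E[N | heads] = (11+6+10)/3 = 9.
E[N | tails] = (7+8+1+8+7)/5 = 31/5.
E[N] = (1/2)·(9) + (1/2)·(31/5) = 38/5.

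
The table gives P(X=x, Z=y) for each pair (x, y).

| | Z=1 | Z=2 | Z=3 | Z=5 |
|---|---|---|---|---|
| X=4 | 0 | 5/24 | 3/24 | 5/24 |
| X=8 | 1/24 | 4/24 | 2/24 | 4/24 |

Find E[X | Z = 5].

52/9

P(Z = 5) = 3/8.
Summing X·P(X=x,Z=y) over the conditioning event gives 13/6.
E[X | Z = 5] = (13/6) / (3/8) = 52/9.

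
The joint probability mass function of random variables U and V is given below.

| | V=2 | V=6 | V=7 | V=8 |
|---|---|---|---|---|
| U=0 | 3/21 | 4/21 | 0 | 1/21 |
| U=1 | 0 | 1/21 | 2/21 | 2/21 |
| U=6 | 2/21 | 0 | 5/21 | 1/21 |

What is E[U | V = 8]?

P(V = 8) = 4/21.
Summing U·P(U=x,V=y) over the conditioning event gives 8/21.
E[U | V = 8] = (8/21) / (4/21) = 2.

2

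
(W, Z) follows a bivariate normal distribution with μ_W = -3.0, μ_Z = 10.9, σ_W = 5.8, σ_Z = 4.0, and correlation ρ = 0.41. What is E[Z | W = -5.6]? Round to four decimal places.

For a bivariate normal, E[Z | W=x] = μ_Z + ρ·(σ_Z/σ_W)·(x − μ_W).
E[Z | W=-5.6] = 10.9 + (0.41)·(4.0/5.8)·(-5.6 − (-3.0)) = 10.9 + (0.28276)·(-2.6) = 10.1648.

10.1648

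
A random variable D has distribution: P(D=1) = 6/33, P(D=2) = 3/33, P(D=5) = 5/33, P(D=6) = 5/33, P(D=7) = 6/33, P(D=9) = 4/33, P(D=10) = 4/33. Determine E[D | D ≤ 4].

P(D ≤ 4) = 3/11.
Σ over the event: 1·2/11 + 2·1/11 = 4/11.
E[D | D ≤ 4] = (4/11) / (3/11) = 4/3.

4/3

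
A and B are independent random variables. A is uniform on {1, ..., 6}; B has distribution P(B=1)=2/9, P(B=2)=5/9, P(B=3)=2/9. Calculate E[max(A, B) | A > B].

40/9

P(A > B) = 2/3.
Summing max(A,B)·P(x,y) over outcomes with A > B gives 80/27.
E[max(A, B) | A > B] = (80/27) / (2/3) = 40/9.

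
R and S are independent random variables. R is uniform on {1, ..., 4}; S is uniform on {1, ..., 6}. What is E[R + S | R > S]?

5

Outcomes with R > S: (2,1), (3,1), (3,2), (4,1), (4,2), (4,3), each with probability 1/24.
E[R + S | R > S] = (3 + 4 + 5 + 5 + 6 + 7) / 6 = 5.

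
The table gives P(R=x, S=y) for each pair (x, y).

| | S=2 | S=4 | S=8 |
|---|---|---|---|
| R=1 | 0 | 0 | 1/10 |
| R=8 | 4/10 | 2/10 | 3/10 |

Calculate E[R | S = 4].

P(S = 4) = 1/5.
Σ R·P over the event = 8·(2/10) = 8/5.
E[R | S = 4] = (8/5) / (1/5) = 8.

8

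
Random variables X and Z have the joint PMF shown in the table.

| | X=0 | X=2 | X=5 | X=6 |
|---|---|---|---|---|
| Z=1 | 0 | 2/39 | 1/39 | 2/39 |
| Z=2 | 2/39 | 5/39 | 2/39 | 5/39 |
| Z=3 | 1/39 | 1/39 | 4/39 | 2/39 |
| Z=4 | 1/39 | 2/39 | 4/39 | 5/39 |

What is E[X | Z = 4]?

9/2

P(Z = 4) = 4/13.
Summing X·P(X=x,Z=y) over the conditioning event gives 18/13.
E[X | Z = 4] = (18/13) / (4/13) = 9/2.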